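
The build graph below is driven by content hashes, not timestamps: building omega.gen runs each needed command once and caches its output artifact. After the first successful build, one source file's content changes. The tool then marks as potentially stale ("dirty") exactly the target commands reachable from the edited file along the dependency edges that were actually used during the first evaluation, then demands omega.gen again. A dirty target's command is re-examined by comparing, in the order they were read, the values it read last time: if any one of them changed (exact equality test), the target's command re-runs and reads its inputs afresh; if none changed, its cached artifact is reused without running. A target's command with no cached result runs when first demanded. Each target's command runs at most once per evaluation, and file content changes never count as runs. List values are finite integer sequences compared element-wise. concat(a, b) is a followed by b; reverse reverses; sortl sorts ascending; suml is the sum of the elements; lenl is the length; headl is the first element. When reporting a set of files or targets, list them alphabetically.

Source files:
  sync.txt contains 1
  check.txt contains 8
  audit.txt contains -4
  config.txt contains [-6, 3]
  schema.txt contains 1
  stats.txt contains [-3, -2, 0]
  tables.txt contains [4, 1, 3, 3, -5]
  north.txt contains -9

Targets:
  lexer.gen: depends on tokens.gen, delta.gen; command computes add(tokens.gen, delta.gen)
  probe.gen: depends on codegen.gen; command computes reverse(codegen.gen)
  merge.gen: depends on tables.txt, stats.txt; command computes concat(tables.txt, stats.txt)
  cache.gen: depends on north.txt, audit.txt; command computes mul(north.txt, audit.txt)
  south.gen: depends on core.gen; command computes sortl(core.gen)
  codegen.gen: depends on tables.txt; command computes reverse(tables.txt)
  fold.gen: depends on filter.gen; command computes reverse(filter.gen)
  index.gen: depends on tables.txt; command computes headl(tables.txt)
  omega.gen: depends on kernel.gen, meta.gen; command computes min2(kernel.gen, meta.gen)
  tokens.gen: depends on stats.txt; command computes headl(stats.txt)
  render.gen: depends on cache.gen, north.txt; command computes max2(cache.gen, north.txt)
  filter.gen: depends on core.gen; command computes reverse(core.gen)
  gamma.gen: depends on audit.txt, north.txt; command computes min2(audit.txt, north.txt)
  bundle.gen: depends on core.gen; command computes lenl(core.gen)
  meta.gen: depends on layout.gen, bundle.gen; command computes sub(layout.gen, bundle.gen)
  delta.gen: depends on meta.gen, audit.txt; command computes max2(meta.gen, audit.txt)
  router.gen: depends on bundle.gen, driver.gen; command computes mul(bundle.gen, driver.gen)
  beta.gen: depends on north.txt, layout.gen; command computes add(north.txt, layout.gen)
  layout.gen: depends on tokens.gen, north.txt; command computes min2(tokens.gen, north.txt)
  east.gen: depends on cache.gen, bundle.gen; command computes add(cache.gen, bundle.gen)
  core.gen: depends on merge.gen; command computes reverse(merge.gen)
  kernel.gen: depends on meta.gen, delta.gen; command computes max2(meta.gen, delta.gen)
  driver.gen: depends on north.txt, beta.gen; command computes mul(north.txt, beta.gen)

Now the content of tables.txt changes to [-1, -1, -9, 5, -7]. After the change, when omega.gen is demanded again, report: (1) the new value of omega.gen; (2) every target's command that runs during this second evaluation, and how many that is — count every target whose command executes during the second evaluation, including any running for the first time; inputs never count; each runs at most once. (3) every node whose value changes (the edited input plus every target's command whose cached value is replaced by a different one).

omega.gen now evaluates to -17.
Run set: bundle.gen, core.gen, merge.gen (3 run).
Changed values: core.gen, merge.gen, tables.txt.
The important point: bundle.gen recomputes to an identical value, and the output ends up unchanged.

Initial pass — values computed on the first demand:
  merge.gen = concat([4, 1, 3, 3, -5], [-3, -2, 0]) = [4, 1, 3, 3, -5, -3, -2, 0]
  core.gen = reverse([4, 1, 3, 3, -5, -3, -2, 0]) = [0, -2, -3, -5, 3, 3, 1, 4]
  bundle.gen = lenl([0, -2, -3, -5, 3, 3, 1, 4]) = 8
  tokens.gen = headl([-3, -2, 0]) = -3
  layout.gen = min2(-3, -9) = -9
  meta.gen = sub(-9, 8) = -17
  delta.gen = max2(-17, -4) = -4
  kernel.gen = max2(-17, -4) = -4
  omega.gen = min2(-4, -17) = -17

Second demand — change propagation:
  merge.gen: re-runs because tables.txt [4, 1, 3, 3, -5]->[-1, -1, -9, 5, -7]; new result [-1, -1, -9, 5, -7, -3, -2, 0].
  core.gen: re-runs because merge.gen [4, 1, 3, 3, -5, -3, -2, 0]->[-1, -1, -9, 5, -7, -3, -2, 0]; new result [0, -2, -3, -7, 5, -9, -1, -1].
  bundle.gen: re-runs because core.gen [0, -2, -3, -5, 3, 3, 1, 4]->[0, -2, -3, -7, 5, -9, -1, -1]; new result 8 (unchanged).
  meta.gen: re-examined; everything it read last time is the same (layout.gen unchanged, bundle.gen unchanged) — cache -17 kept, no run.
  delta.gen: re-examined; everything it read last time is the same (meta.gen unchanged, audit.txt unchanged) — cache -4 kept, no run.
  kernel.gen: re-examined; everything it read last time is the same (meta.gen unchanged, delta.gen unchanged) — cache -4 kept, no run.
  omega.gen: re-examined; everything it read last time is the same (kernel.gen unchanged, meta.gen unchanged) — cache -17 kept, no run.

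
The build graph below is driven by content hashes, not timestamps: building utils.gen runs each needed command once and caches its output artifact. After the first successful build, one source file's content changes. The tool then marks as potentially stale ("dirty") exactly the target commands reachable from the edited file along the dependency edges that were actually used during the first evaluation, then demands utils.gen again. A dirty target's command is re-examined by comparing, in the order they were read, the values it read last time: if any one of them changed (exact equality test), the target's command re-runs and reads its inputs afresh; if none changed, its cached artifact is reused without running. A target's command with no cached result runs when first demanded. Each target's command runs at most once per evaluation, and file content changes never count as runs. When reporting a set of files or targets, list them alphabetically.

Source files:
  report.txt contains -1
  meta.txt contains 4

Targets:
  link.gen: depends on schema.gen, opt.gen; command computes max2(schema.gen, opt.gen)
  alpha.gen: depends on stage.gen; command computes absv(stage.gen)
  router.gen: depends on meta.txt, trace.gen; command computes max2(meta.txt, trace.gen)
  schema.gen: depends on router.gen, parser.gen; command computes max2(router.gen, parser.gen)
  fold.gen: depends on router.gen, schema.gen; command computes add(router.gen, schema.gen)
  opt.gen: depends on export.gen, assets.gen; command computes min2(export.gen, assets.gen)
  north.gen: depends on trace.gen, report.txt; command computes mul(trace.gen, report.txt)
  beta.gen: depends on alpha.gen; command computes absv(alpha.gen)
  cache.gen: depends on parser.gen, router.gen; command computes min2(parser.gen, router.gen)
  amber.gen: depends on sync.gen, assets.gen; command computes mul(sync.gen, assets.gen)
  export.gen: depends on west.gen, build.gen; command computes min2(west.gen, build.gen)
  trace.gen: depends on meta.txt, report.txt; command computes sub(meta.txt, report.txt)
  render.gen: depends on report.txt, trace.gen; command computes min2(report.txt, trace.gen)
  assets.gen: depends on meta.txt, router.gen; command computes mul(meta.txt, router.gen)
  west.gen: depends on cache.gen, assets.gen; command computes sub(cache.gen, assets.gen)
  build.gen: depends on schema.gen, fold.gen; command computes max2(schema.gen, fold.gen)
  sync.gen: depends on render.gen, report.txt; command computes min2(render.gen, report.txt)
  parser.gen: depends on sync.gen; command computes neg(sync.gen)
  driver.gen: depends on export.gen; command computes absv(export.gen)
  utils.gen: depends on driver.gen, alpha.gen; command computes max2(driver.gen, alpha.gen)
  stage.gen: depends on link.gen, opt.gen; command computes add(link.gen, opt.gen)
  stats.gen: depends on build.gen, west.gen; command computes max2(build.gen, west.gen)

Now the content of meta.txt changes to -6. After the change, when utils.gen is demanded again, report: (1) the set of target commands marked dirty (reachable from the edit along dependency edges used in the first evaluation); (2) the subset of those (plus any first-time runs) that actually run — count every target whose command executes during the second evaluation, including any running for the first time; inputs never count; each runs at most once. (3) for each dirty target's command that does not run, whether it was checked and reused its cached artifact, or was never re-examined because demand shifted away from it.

Dirty set: alpha.gen, assets.gen, build.gen, cache.gen, driver.gen, export.gen, fold.gen, link.gen, opt.gen, parser.gen, render.gen, router.gen, schema.gen, stage.gen, sync.gen, trace.gen, utils.gen, west.gen.
Run set: alpha.gen, assets.gen, build.gen, cache.gen, driver.gen, export.gen, fold.gen, link.gen, opt.gen, parser.gen, render.gen, router.gen, schema.gen, stage.gen, sync.gen, trace.gen, utils.gen, west.gen (18 run).
All dirty target commands ended up running.

Initial pass — values computed on the first demand:
  trace.gen = sub(4, -1) = 5
  render.gen = min2(-1, 5) = -1
  router.gen = max2(4, 5) = 5
  assets.gen = mul(4, 5) = 20
  sync.gen = min2(-1, -1) = -1
  parser.gen = neg(-1) = 1
  cache.gen = min2(1, 5) = 1
  schema.gen = max2(5, 1) = 5
  fold.gen = add(5, 5) = 10
  build.gen = max2(5, 10) = 10
  west.gen = sub(1, 20) = -19
  export.gen = min2(-19, 10) = -19
  driver.gen = absv(-19) = 19
  opt.gen = min2(-19, 20) = -19
  link.gen = max2(5, -19) = 5
  stage.gen = add(5, -19) = -14
  alpha.gen = absv(-14) = 14
  utils.gen = max2(19, 14) = 19

Second demand — change propagation:
  trace.gen: re-runs because meta.txt 4->-6; new result -5.
  render.gen: re-runs because trace.gen 5->-5; new result -5.
  router.gen: re-runs because meta.txt 4->-6; trace.gen 5->-5; new result -5.
  assets.gen: re-runs because meta.txt 4->-6; router.gen 5->-5; new result 30.
  sync.gen: re-runs because render.gen -1->-5; new result -5.
  parser.gen: re-runs because sync.gen -1->-5; new result 5.
  cache.gen: re-runs because parser.gen 1->5; router.gen 5->-5; new result -5.
  schema.gen: re-runs because router.gen 5->-5; parser.gen 1->5; new result 5 (unchanged).
  fold.gen: re-runs because router.gen 5->-5; new result 0.
  build.gen: re-runs because fold.gen 10->0; new result 5.
  west.gen: re-runs because cache.gen 1->-5; assets.gen 20->30; new result -35.
  export.gen: re-runs because west.gen -19->-35; build.gen 10->5; new result -35.
  driver.gen: re-runs because export.gen -19->-35; new result 35.
  opt.gen: re-runs because export.gen -19->-35; assets.gen 20->30; new result -35.
  link.gen: re-runs because opt.gen -19->-35; new result 5 (unchanged).
  stage.gen: re-runs because opt.gen -19->-35; new result -30.
  alpha.gen: re-runs because stage.gen -14->-30; new result 30.
  utils.gen: re-runs because driver.gen 19->35; alpha.gen 14->30; new result 35.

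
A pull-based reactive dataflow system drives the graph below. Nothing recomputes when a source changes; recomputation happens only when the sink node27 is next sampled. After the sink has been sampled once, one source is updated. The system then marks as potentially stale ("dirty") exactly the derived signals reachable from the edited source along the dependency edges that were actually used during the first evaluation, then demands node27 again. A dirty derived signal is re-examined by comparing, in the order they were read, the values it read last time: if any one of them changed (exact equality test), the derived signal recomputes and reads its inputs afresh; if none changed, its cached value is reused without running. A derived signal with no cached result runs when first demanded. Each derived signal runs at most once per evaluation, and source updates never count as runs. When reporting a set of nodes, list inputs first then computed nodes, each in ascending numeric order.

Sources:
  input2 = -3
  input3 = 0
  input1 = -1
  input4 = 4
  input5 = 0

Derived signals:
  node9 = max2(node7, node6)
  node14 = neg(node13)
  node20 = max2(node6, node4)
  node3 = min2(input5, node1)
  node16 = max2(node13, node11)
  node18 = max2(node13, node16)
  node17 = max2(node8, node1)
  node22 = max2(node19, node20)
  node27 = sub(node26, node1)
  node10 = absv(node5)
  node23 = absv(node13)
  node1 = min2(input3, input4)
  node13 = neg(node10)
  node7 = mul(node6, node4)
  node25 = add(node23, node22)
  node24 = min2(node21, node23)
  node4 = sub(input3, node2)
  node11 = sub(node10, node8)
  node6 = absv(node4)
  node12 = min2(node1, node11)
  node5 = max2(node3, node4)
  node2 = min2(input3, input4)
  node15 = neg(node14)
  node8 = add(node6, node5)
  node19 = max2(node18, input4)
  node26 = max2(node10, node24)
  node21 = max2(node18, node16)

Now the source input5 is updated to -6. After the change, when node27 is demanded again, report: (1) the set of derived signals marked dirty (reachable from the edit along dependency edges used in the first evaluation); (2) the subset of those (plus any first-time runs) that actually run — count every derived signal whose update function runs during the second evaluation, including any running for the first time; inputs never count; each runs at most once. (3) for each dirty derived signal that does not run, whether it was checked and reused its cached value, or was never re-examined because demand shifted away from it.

Marked dirty: node3, node5, node8, node10, node11, node13, node16, node18, node21, node23, node24, node26, node27.
Derived signals that run: node3, node5 — 2 in total.
Checked but reused from cache: node8, node10, node11, node13, node16, node18, node21, node23, node24, node26, node27.
Key observation: the change is absorbed at node5 — it re-runs but produces the same value, and the output's value is unchanged.

First evaluation (everything demanded from the output):
  node1 = min2(0, 4) = 0
  node2 = min2(0, 4) = 0
  node3 = min2(0, 0) = 0
  node4 = sub(0, 0) = 0
  node5 = max2(0, 0) = 0
  node6 = absv(0) = 0
  node8 = add(0, 0) = 0
  node10 = absv(0) = 0
  node11 = sub(0, 0) = 0
  node13 = neg(0) = 0
  node16 = max2(0, 0) = 0
  node18 = max2(0, 0) = 0
  node21 = max2(0, 0) = 0
  node23 = absv(0) = 0
  node24 = min2(0, 0) = 0
  node26 = max2(0, 0) = 0
  node27 = sub(0, 0) = 0

Propagation after the edit:
  node3: runs — input5 0->-6; result -6.
  node5: runs — node3 0->-6; result 0 (same value as before).
  node8: checked — values it read are unchanged (node6 unchanged, node5 unchanged); reused cached 0 without running.
  node10: checked — values it read are unchanged (node5 unchanged); reused cached 0 without running.
  node11: checked — values it read are unchanged (node10 unchanged, node8 unchanged); reused cached 0 without running.
  node13: checked — values it read are unchanged (node10 unchanged); reused cached 0 without running.
  node16: checked — values it read are unchanged (node13 unchanged, node11 unchanged); reused cached 0 without running.
  node18: checked — values it read are unchanged (node13 unchanged, node16 unchanged); reused cached 0 without running.
  node21: checked — values it read are unchanged (node18 unchanged, node16 unchanged); reused cached 0 without running.
  node23: checked — values it read are unchanged (node13 unchanged); reused cached 0 without running.
  node24: checked — values it read are unchanged (node21 unchanged, node23 unchanged); reused cached 0 without running.
  node26: checked — values it read are unchanged (node10 unchanged, node24 unchanged); reused cached 0 without running.
  node27: checked — values it read are unchanged (node26 unchanged, node1 unchanged); reused cached 0 without running.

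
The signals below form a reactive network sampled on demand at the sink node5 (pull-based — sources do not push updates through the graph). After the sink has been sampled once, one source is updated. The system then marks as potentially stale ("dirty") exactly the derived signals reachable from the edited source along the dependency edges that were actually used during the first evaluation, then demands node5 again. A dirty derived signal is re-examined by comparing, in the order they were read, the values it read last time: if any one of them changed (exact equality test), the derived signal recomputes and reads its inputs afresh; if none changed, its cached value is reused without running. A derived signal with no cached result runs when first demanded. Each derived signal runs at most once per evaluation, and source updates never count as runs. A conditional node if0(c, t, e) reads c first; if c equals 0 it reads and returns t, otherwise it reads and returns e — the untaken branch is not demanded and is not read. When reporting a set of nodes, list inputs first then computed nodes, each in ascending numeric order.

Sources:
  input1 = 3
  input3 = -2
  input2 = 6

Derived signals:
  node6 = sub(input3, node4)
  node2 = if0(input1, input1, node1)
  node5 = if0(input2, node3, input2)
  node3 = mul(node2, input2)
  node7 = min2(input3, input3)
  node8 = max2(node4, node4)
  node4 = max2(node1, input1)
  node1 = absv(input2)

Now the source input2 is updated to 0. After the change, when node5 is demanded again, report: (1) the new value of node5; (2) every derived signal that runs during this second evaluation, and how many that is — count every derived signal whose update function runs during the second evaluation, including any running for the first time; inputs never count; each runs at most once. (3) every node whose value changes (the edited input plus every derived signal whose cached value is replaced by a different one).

Initial pass — values computed on the first demand:
  node5 = if0(input2=6 -> else branch input2) = 6

Second demand — change propagation:
  node1: newly demanded (no cache) — executes and yields 0.
  node2: newly demanded (no cache) — executes and yields 0.
  node3: newly demanded (no cache) — executes and yields 0.
  node5: re-runs because input2 6->0; input2 6->0; new result 0.

The important point: the flipped condition pulls in fresh nodes; node1, node2, node3 run for the first time.

node5 now evaluates to 0.
Run set: node1, node2, node3, node5 (4 run).
Changed values: input2, node5.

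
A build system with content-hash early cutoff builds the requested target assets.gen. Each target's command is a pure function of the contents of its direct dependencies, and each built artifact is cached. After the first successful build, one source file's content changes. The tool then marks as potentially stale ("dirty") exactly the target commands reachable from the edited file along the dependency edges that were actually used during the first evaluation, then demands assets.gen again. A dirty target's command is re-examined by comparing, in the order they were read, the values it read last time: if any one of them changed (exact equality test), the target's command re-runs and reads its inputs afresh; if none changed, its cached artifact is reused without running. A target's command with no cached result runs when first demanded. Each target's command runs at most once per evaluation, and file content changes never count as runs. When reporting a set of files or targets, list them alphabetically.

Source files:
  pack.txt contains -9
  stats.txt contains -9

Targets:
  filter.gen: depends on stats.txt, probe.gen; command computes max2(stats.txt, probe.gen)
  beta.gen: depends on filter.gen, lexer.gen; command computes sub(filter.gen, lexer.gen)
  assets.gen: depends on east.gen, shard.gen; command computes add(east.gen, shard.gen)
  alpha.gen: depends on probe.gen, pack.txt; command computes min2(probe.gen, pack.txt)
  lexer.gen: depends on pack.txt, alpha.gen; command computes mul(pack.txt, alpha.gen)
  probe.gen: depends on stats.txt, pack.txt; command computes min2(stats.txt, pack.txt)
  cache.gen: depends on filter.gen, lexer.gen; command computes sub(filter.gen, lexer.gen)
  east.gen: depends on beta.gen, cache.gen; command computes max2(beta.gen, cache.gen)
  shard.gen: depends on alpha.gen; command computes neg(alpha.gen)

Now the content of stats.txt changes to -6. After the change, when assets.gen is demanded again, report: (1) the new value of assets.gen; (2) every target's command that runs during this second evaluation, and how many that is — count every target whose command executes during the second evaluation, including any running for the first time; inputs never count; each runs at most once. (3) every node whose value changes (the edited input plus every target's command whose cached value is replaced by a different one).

First evaluation (everything demanded from the output):
  probe.gen = min2(-9, -9) = -9
  alpha.gen = min2(-9, -9) = -9
  filter.gen = max2(-9, -9) = -9
  lexer.gen = mul(-9, -9) = 81
  beta.gen = sub(-9, 81) = -90
  cache.gen = sub(-9, 81) = -90
  east.gen = max2(-90, -90) = -90
  shard.gen = neg(-9) = 9
  assets.gen = add(-90, 9) = -81

Propagation after the edit:
  probe.gen: runs — stats.txt -9->-6; result -9 (same value as before).
  alpha.gen: checked — values it read are unchanged (probe.gen unchanged, pack.txt unchanged); reused cached -9 without running.
  filter.gen: runs — stats.txt -9->-6; result -6.
  lexer.gen: checked — values it read are unchanged (pack.txt unchanged, alpha.gen unchanged); reused cached 81 without running.
  beta.gen: runs — filter.gen -9->-6; result -87.
  cache.gen: runs — filter.gen -9->-6; result -87.
  east.gen: runs — beta.gen -90->-87; cache.gen -90->-87; result -87.
  shard.gen: checked — values it read are unchanged (alpha.gen unchanged); reused cached 9 without running.
  assets.gen: runs — east.gen -90->-87; result -78.

Key observation: the cutoff stops propagation at alpha.gen — its inputs' values are unchanged, so it reuses its cache.

New value of assets.gen: -78.
Target commands that run: assets.gen, beta.gen, cache.gen, east.gen, filter.gen, probe.gen — 6 in total.
Values that change: assets.gen, beta.gen, cache.gen, east.gen, filter.gen, stats.txt.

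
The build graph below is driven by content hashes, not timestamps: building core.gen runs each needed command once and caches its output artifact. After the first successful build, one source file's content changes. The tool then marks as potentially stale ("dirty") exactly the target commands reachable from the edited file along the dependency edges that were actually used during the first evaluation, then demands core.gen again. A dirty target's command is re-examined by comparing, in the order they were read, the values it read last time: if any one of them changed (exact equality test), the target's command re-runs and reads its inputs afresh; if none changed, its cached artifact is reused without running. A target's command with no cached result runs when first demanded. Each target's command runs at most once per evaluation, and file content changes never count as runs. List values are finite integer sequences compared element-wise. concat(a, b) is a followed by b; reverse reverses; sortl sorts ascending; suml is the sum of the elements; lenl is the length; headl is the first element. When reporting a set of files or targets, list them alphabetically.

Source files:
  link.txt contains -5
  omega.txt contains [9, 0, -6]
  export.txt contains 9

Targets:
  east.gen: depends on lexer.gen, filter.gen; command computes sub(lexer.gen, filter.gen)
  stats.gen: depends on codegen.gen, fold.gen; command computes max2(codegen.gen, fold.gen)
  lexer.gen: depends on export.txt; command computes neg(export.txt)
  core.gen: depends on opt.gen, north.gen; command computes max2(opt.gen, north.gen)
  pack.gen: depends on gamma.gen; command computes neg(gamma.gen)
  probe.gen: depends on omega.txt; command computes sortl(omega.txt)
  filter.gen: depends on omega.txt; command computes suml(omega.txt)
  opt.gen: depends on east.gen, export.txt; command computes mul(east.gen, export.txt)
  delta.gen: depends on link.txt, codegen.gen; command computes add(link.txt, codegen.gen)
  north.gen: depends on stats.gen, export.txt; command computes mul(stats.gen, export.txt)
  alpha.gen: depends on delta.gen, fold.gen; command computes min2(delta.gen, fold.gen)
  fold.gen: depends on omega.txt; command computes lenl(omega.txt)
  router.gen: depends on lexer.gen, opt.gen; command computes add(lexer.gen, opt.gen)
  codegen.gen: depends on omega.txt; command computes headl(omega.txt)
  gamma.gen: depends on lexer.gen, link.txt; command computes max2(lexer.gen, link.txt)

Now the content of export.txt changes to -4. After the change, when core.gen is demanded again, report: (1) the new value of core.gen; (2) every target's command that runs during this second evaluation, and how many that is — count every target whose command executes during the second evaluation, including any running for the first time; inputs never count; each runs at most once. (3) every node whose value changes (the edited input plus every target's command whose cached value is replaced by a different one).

core.gen now evaluates to -4.
Run set: core.gen, east.gen, lexer.gen, north.gen, opt.gen (5 run).
Changed values: core.gen, east.gen, export.txt, lexer.gen, north.gen, opt.gen.

Initial pass — values computed on the first demand:
  codegen.gen = headl([9, 0, -6]) = 9
  filter.gen = suml([9, 0, -6]) = 3
  fold.gen = lenl([9, 0, -6]) = 3
  lexer.gen = neg(9) = -9
  east.gen = sub(-9, 3) = -12
  opt.gen = mul(-12, 9) = -108
  stats.gen = max2(9, 3) = 9
  north.gen = mul(9, 9) = 81
  core.gen = max2(-108, 81) = 81

Second demand — change propagation:
  lexer.gen: re-runs because export.txt 9->-4; new result 4.
  east.gen: re-runs because lexer.gen -9->4; new result 1.
  north.gen: re-runs because export.txt 9->-4; new result -36.
  opt.gen: re-runs because east.gen -12->1; export.txt 9->-4; new result -4.
  core.gen: re-runs because opt.gen -108->-4; north.gen 81->-36; new result -4.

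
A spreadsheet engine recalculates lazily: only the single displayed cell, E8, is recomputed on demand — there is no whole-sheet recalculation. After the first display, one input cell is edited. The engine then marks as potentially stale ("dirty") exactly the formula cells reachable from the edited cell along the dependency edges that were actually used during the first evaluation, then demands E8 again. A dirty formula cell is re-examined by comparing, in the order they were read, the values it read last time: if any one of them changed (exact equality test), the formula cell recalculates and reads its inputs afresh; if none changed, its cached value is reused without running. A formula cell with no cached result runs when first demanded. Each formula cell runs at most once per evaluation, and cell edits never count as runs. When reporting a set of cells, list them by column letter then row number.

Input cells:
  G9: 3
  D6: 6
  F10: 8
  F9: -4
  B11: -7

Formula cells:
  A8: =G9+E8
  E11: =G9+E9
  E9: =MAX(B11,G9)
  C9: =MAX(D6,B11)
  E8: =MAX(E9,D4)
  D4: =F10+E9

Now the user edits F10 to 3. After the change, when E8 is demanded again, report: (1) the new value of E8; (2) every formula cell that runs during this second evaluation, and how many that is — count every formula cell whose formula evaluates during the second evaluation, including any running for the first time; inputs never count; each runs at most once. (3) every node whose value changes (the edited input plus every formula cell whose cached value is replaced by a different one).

First evaluation (everything demanded from the output):
  E9 = MAX(-7, 3) = 3
  D4 = 8 + 3 = 11
  E8 = MAX(3, 11) = 11

Propagation after the edit:
  D4: runs — F10 8->3; result 6.
  E8: runs — D4 11->6; result 6.

New value of E8: 6.
Formula cells that run: D4, E8 — 2 in total.
Values that change: D4, E8, F10.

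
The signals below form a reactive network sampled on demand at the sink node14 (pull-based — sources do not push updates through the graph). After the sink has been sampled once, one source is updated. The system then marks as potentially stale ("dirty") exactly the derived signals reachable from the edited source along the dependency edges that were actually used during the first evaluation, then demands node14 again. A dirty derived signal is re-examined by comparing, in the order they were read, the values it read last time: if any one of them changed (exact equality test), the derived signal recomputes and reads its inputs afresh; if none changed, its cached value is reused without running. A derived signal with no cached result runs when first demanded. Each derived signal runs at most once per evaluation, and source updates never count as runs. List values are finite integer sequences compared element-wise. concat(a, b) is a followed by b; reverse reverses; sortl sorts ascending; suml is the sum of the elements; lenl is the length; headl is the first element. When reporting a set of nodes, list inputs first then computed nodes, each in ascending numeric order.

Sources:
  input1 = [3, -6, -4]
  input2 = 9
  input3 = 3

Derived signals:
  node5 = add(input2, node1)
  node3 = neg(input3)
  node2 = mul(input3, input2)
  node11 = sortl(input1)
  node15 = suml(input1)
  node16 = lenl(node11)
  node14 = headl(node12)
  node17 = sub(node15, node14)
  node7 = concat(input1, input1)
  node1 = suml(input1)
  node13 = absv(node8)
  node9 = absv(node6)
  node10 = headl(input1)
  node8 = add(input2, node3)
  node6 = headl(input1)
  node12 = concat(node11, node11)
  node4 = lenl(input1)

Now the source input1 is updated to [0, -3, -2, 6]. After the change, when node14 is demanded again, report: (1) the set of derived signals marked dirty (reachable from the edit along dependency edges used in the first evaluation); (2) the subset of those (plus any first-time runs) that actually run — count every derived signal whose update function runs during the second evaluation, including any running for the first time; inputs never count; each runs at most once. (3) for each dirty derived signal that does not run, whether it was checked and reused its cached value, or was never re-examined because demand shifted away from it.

Initial pass — values computed on the first demand:
  node11 = sortl([3, -6, -4]) = [-6, -4, 3]
  node12 = concat([-6, -4, 3], [-6, -4, 3]) = [-6, -4, 3, -6, -4, 3]
  node14 = headl([-6, -4, 3, -6, -4, 3]) = -6

Second demand — change propagation:
  node11: re-runs because input1 [3, -6, -4]->[0, -3, -2, 6]; new result [-3, -2, 0, 6].
  node12: re-runs because node11 [-6, -4, 3]->[-3, -2, 0, 6]; node11 [-6, -4, 3]->[-3, -2, 0, 6]; new result [-3, -2, 0, 6, -3, -2, 0, 6].
  node14: re-runs because node12 [-6, -4, 3, -6, -4, 3]->[-3, -2, 0, 6, -3, -2, 0, 6]; new result -3.

Dirty set: node11, node12, node14.
Run set: node11, node12, node14 (3 run).
All dirty derived signals ended up running.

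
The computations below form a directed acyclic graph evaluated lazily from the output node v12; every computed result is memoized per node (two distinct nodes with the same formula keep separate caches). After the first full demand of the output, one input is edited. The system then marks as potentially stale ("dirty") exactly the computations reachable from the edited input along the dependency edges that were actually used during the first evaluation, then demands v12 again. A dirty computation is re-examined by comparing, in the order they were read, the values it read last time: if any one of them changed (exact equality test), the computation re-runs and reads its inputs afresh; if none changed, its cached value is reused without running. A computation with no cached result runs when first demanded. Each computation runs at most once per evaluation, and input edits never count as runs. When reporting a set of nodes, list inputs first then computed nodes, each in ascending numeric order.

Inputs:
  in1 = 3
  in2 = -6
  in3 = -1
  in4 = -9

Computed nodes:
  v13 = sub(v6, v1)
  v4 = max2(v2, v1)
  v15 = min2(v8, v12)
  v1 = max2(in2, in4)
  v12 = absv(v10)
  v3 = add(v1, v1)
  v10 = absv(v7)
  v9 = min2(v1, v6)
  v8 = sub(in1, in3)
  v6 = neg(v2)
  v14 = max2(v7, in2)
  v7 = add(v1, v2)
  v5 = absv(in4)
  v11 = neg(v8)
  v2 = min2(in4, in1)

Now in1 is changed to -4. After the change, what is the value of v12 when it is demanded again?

Demanding v12 again yields 15.
Note the absorption at v2: it re-runs yet its value is the same, leaving the output's value untouched.

First demand of the output computes:
  v1 = max2(-6, -9) = -6
  v2 = min2(-9, 3) = -9
  v7 = add(-6, -9) = -15
  v10 = absv(-15) = 15
  v12 = absv(15) = 15

After the edit, cleaning proceeds:
  v2: a read changed (in1 3->-4) — executes, giving -9 — identical to its old value.
  v7: dirty, but its reads are unchanged (v1 unchanged, v2 unchanged); cached -15 stands.
  v10: dirty, but its reads are unchanged (v7 unchanged); cached 15 stands.
  v12: dirty, but its reads are unchanged (v10 unchanged); cached 15 stands.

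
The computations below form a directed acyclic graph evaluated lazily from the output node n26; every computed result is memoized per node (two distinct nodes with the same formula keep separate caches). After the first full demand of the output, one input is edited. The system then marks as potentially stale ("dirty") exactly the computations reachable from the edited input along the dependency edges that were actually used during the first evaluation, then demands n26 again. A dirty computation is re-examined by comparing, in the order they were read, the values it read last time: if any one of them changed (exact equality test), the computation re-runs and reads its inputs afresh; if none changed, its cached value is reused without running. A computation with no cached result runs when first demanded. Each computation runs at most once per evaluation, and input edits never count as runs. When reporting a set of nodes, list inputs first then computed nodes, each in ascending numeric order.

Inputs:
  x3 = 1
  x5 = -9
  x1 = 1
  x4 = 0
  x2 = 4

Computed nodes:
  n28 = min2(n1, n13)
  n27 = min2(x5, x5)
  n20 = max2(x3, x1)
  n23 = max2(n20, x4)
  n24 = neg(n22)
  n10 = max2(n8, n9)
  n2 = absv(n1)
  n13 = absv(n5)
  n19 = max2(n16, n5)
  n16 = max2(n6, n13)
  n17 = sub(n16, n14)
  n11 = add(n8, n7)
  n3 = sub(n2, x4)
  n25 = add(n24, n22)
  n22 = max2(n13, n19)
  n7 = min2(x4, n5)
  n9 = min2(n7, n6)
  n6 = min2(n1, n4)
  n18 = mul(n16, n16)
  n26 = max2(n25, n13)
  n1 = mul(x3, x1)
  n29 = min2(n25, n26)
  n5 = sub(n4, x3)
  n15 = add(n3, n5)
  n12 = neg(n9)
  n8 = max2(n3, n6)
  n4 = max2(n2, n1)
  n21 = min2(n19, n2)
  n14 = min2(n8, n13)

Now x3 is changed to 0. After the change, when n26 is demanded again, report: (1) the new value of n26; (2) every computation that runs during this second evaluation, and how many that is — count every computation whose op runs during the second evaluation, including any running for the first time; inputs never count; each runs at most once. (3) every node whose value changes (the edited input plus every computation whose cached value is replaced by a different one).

First demand of the output computes:
  n1 = mul(1, 1) = 1
  n2 = absv(1) = 1
  n4 = max2(1, 1) = 1
  n5 = sub(1, 1) = 0
  n6 = min2(1, 1) = 1
  n13 = absv(0) = 0
  n16 = max2(1, 0) = 1
  n19 = max2(1, 0) = 1
  n22 = max2(0, 1) = 1
  n24 = neg(1) = -1
  n25 = add(-1, 1) = 0
  n26 = max2(0, 0) = 0

After the edit, cleaning proceeds:
  n1: a read changed (x3 1->0) — executes, giving 0.
  n2: a read changed (n1 1->0) — executes, giving 0.
  n4: a read changed (n2 1->0; n1 1->0) — executes, giving 0.
  n5: a read changed (n4 1->0; x3 1->0) — executes, giving 0 — identical to its old value.
  n6: a read changed (n1 1->0; n4 1->0) — executes, giving 0.
  n13: dirty, but its reads are unchanged (n5 unchanged); cached 0 stands.
  n16: a read changed (n6 1->0) — executes, giving 0.
  n19: a read changed (n16 1->0) — executes, giving 0.
  n22: a read changed (n19 1->0) — executes, giving 0.
  n24: a read changed (n22 1->0) — executes, giving 0.
  n25: a read changed (n24 -1->0; n22 1->0) — executes, giving 0 — identical to its old value.
  n26: dirty, but its reads are unchanged (n25 unchanged, n13 unchanged); cached 0 stands.

Note where the cutoff bites: n13 is checked, finds nothing changed, and keeps its cache.

Demanding n26 again yields 0.
10 computations run: n1, n2, n4, n5, n6, n16, n19, n22, n24, n25.
The nodes whose values change: x3, n1, n2, n4, n6, n16, n19, n22, n24.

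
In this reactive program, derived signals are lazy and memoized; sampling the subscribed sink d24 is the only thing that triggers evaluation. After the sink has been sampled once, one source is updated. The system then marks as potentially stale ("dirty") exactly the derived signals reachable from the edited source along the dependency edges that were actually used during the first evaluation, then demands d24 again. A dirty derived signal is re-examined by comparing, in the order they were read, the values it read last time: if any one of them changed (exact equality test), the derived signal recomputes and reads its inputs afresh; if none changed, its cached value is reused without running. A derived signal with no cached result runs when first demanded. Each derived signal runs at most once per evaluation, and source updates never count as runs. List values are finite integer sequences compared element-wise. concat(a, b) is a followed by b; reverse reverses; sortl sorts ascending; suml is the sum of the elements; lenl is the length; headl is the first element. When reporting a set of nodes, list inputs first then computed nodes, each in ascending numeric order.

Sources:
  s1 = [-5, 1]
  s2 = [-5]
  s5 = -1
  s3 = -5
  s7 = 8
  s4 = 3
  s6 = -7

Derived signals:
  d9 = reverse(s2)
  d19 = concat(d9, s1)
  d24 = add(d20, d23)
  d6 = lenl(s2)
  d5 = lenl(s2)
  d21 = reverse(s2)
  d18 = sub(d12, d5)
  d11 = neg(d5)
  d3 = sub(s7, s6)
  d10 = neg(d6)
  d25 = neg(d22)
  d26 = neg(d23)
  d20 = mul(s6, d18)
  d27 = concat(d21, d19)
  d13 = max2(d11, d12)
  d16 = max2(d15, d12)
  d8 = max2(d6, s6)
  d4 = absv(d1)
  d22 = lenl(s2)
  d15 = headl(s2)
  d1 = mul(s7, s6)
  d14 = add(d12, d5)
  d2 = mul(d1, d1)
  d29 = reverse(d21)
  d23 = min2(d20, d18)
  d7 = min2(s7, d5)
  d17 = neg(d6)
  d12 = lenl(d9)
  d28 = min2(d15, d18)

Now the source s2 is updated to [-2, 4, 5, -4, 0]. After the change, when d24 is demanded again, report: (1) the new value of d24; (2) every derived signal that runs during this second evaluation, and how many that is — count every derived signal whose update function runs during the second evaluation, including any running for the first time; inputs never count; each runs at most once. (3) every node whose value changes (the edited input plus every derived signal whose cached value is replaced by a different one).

First demand of the output computes:
  d5 = lenl([-5]) = 1
  d9 = reverse([-5]) = [-5]
  d12 = lenl([-5]) = 1
  d18 = sub(1, 1) = 0
  d20 = mul(-7, 0) = 0
  d23 = min2(0, 0) = 0
  d24 = add(0, 0) = 0

After the edit, cleaning proceeds:
  d5: a read changed (s2 [-5]->[-2, 4, 5, -4, 0]) — executes, giving 5.
  d9: a read changed (s2 [-5]->[-2, 4, 5, -4, 0]) — executes, giving [0, -4, 5, 4, -2].
  d12: a read changed (d9 [-5]->[0, -4, 5, 4, -2]) — executes, giving 5.
  d18: a read changed (d12 1->5; d5 1->5) — executes, giving 0 — identical to its old value.
  d20: dirty, but its reads are unchanged (s6 unchanged, d18 unchanged); cached 0 stands.
  d23: dirty, but its reads are unchanged (d20 unchanged, d18 unchanged); cached 0 stands.
  d24: dirty, but its reads are unchanged (d20 unchanged, d23 unchanged); cached 0 stands.

Note the absorption at d18: it re-runs yet its value is the same, leaving the output's value untouched.

Demanding d24 again yields 0.
4 derived signals run: d5, d9, d12, d18.
The nodes whose values change: s2, d5, d9, d12.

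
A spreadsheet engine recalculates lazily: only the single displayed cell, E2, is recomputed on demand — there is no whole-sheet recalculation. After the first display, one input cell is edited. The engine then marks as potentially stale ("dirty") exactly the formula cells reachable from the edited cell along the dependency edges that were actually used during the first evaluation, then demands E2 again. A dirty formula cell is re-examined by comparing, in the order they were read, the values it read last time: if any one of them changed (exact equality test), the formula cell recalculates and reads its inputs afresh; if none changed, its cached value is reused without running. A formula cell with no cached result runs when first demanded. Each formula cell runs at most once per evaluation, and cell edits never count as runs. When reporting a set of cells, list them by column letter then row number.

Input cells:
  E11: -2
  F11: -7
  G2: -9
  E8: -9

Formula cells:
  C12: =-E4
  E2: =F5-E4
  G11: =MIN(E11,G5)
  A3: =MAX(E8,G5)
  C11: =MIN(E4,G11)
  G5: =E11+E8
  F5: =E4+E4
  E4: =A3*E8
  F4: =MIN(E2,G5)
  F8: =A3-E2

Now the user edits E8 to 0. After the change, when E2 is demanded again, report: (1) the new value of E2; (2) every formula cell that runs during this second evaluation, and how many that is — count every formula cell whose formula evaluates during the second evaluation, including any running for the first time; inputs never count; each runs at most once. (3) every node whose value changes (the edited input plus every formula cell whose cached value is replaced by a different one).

First evaluation (everything demanded from the output):
  G5 = -2 + -9 = -11
  A3 = MAX(-9, -11) = -9
  E4 = -9 * -9 = 81
  F5 = 81 + 81 = 162
  E2 = 162 - 81 = 81

Propagation after the edit:
  G5: runs — E8 -9->0; result -2.
  A3: runs — E8 -9->0; G5 -11->-2; result 0.
  E4: runs — A3 -9->0; E8 -9->0; result 0.
  F5: runs — E4 81->0; E4 81->0; result 0.
  E2: runs — F5 162->0; E4 81->0; result 0.

New value of E2: 0.
Formula cells that run: A3, E2, E4, F5, G5 — 5 in total.
Values that change: A3, E2, E4, E8, F5, G5.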